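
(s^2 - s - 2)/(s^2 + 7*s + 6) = (s - 2)/(s + 6)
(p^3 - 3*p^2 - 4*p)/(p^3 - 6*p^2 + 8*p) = (p + 1)/(p - 2)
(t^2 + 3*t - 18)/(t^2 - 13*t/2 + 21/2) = 2*(t + 6)/(2*t - 7)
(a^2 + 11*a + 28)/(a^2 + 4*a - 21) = (a + 4)/(a - 3)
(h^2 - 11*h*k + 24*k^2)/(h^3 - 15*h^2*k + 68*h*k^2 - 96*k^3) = 1/(h - 4*k)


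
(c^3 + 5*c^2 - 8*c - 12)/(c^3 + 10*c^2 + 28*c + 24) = (c^2 - c - 2)/(c^2 + 4*c + 4)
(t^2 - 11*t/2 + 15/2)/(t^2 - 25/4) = 2*(t - 3)/(2*t + 5)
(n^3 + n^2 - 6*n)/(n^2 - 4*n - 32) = n*(-n^2 - n + 6)/(-n^2 + 4*n + 32)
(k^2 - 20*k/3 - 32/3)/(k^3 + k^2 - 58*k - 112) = (k + 4/3)/(k^2 + 9*k + 14)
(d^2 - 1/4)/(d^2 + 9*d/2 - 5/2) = (d + 1/2)/(d + 5)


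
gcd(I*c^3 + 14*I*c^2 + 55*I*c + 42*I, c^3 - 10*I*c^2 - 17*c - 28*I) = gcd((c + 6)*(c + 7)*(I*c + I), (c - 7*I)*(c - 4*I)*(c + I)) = 1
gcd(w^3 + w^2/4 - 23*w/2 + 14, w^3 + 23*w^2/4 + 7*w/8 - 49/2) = w^2 + 9*w/4 - 7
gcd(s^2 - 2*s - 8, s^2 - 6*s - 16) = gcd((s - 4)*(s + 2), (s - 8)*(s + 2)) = s + 2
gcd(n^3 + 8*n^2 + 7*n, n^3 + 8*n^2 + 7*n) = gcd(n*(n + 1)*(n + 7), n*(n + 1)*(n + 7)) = n^3 + 8*n^2 + 7*n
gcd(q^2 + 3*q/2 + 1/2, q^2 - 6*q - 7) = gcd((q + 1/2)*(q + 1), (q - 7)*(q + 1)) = q + 1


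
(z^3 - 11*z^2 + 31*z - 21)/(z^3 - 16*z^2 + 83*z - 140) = (z^2 - 4*z + 3)/(z^2 - 9*z + 20)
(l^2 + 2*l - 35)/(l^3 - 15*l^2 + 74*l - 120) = (l + 7)/(l^2 - 10*l + 24)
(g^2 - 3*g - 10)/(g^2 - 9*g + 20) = (g + 2)/(g - 4)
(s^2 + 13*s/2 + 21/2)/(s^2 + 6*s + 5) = (2*s^2 + 13*s + 21)/(2*(s^2 + 6*s + 5))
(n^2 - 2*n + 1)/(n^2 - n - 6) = (-n^2 + 2*n - 1)/(-n^2 + n + 6)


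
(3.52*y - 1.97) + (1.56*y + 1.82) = 5.08*y - 0.15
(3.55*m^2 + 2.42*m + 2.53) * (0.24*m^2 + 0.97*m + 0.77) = 0.852*m^4 + 4.0243*m^3 + 5.6881*m^2 + 4.3175*m + 1.9481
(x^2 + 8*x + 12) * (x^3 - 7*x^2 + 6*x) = x^5 + x^4 - 38*x^3 - 36*x^2 + 72*x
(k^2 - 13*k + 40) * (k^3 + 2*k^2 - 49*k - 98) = k^5 - 11*k^4 - 35*k^3 + 619*k^2 - 686*k - 3920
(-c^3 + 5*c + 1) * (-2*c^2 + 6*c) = 2*c^5 - 6*c^4 - 10*c^3 + 28*c^2 + 6*c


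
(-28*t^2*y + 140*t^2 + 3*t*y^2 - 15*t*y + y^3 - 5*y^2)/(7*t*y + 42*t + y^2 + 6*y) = (-4*t*y + 20*t + y^2 - 5*y)/(y + 6)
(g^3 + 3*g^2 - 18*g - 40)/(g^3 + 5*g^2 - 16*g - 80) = (g + 2)/(g + 4)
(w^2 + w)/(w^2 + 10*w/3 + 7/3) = 3*w/(3*w + 7)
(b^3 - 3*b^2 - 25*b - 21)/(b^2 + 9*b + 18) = (b^2 - 6*b - 7)/(b + 6)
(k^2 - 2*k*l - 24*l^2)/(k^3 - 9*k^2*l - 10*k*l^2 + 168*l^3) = 1/(k - 7*l)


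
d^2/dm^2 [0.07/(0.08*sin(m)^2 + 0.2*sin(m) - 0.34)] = (-0.001792*sin(m)^4 - 0.00336*sin(m)^3 - 0.007728*sin(m)^2 + 0.00196*sin(m) + 0.009408)/(0.08*sin(m)^2 + 0.2*sin(m) - 0.34)^3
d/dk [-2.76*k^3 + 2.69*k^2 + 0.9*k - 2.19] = -8.28*k^2 + 5.38*k + 0.9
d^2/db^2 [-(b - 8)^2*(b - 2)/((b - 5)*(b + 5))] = 2*(-121*b^3 + 1734*b^2 - 9075*b + 14450)/(b^6 - 75*b^4 + 1875*b^2 - 15625)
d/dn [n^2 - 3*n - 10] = 2*n - 3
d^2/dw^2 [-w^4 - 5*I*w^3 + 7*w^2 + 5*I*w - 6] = -12*w^2 - 30*I*w + 14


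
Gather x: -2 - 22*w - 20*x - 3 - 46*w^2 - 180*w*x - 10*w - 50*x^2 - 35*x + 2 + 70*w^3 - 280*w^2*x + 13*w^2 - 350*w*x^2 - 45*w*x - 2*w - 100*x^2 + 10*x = 70*w^3 - 33*w^2 - 34*w + x^2*(-350*w - 150) + x*(-280*w^2 - 225*w - 45) - 3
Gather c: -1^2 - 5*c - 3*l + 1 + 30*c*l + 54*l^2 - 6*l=c*(30*l - 5) + 54*l^2 - 9*l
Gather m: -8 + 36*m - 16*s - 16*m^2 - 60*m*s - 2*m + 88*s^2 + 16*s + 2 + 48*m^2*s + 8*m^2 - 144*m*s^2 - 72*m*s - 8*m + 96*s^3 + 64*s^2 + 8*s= m^2*(48*s - 8) + m*(-144*s^2 - 132*s + 26) + 96*s^3 + 152*s^2 + 8*s - 6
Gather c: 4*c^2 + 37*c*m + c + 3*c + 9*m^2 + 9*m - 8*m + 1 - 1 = 4*c^2 + c*(37*m + 4) + 9*m^2 + m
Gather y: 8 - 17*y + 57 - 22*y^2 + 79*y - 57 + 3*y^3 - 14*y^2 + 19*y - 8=3*y^3 - 36*y^2 + 81*y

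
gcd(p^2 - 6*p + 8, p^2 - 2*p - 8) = p - 4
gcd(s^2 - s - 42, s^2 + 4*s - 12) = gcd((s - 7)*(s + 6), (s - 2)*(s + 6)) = s + 6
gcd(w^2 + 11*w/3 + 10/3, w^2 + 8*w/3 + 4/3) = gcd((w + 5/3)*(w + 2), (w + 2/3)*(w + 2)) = w + 2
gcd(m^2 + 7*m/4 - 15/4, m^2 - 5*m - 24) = m + 3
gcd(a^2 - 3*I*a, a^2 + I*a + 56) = 1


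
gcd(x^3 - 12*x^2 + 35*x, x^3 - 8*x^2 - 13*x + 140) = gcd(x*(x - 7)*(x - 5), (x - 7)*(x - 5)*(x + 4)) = x^2 - 12*x + 35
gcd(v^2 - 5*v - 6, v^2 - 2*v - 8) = 1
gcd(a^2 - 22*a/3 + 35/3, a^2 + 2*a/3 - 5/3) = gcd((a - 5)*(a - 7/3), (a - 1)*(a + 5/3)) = 1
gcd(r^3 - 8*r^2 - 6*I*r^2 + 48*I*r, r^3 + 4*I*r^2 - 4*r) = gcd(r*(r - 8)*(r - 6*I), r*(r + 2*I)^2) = r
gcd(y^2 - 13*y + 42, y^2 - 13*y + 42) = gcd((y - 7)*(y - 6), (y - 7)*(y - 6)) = y^2 - 13*y + 42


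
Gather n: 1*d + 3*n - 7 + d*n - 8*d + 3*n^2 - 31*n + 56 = -7*d + 3*n^2 + n*(d - 28) + 49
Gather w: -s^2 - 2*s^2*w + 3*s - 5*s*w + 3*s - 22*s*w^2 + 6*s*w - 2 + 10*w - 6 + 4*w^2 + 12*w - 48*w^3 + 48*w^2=-s^2 + 6*s - 48*w^3 + w^2*(52 - 22*s) + w*(-2*s^2 + s + 22) - 8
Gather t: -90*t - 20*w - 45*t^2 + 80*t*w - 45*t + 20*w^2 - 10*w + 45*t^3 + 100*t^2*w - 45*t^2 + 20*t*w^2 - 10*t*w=45*t^3 + t^2*(100*w - 90) + t*(20*w^2 + 70*w - 135) + 20*w^2 - 30*w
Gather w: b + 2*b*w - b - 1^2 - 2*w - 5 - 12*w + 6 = w*(2*b - 14)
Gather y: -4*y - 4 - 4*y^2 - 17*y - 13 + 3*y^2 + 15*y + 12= -y^2 - 6*y - 5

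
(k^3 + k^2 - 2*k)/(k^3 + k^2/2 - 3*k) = 2*(k - 1)/(2*k - 3)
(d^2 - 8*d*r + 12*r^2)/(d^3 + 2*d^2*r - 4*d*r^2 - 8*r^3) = (d - 6*r)/(d^2 + 4*d*r + 4*r^2)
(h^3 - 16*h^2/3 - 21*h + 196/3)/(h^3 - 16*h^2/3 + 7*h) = (h^2 - 3*h - 28)/(h*(h - 3))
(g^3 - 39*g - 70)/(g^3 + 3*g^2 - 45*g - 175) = (g + 2)/(g + 5)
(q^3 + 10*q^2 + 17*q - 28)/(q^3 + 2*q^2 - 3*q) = (q^2 + 11*q + 28)/(q*(q + 3))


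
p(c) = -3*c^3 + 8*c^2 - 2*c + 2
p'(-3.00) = -131.00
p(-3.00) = 161.00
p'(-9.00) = -875.00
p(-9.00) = 2855.00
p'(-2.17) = -79.10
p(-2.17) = 74.67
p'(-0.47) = -11.51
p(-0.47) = 5.02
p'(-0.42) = -10.31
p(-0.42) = 4.47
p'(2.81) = -28.10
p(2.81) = -7.02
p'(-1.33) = -39.20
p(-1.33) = 25.87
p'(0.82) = 5.07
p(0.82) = 4.09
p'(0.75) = 4.94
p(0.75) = 3.73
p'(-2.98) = -129.60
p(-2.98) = 158.39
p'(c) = -9*c^2 + 16*c - 2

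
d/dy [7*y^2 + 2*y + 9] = 14*y + 2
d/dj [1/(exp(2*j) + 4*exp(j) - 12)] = 2*(-exp(j) - 2)*exp(j)/(exp(2*j) + 4*exp(j) - 12)^2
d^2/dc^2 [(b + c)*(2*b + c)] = 2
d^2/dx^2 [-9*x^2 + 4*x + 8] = -18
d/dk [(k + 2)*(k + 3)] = 2*k + 5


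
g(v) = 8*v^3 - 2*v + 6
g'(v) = 24*v^2 - 2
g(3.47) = 333.32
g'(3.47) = 286.98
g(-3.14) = -235.39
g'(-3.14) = 234.63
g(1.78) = 47.56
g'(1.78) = 74.04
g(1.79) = 48.30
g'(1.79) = 74.90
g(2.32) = 101.26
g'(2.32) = 127.18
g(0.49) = 5.96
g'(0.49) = 3.76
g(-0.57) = 5.66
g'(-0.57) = 5.80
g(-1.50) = -18.00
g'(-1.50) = 52.00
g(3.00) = 216.00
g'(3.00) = 214.00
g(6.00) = 1722.00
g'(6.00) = 862.00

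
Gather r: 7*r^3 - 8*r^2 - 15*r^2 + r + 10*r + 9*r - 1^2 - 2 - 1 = 7*r^3 - 23*r^2 + 20*r - 4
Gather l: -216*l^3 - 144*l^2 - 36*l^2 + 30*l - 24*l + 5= -216*l^3 - 180*l^2 + 6*l + 5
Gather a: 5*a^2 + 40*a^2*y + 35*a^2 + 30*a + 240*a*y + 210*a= a^2*(40*y + 40) + a*(240*y + 240)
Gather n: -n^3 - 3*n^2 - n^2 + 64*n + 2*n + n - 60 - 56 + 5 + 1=-n^3 - 4*n^2 + 67*n - 110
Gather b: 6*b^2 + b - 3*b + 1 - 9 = 6*b^2 - 2*b - 8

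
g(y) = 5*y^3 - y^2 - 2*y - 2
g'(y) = 15*y^2 - 2*y - 2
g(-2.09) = -47.83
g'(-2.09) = 67.70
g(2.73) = 86.82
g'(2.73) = 104.33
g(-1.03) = -6.46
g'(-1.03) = 15.97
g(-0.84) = -3.99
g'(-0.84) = 10.26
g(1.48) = 9.06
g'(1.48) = 27.90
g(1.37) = 6.24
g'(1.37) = 23.41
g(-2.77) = -110.40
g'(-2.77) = 118.63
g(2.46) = 61.46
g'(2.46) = 83.85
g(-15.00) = -17072.00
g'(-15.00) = 3403.00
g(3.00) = 118.00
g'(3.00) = 127.00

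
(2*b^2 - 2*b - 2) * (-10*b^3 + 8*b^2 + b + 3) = -20*b^5 + 36*b^4 + 6*b^3 - 12*b^2 - 8*b - 6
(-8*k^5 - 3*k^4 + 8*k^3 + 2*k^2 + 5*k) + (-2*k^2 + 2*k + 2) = -8*k^5 - 3*k^4 + 8*k^3 + 7*k + 2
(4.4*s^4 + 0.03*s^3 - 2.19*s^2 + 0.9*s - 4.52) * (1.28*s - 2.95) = 5.632*s^5 - 12.9416*s^4 - 2.8917*s^3 + 7.6125*s^2 - 8.4406*s + 13.334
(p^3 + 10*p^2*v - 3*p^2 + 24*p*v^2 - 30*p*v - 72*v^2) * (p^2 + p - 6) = p^5 + 10*p^4*v - 2*p^4 + 24*p^3*v^2 - 20*p^3*v - 9*p^3 - 48*p^2*v^2 - 90*p^2*v + 18*p^2 - 216*p*v^2 + 180*p*v + 432*v^2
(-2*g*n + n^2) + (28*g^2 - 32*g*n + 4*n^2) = 28*g^2 - 34*g*n + 5*n^2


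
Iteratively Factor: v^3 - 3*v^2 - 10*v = (v + 2)*(v^2 - 5*v) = (v - 5)*(v + 2)*(v)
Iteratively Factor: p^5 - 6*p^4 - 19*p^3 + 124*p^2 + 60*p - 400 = (p - 5)*(p^4 - p^3 - 24*p^2 + 4*p + 80) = (p - 5)*(p + 2)*(p^3 - 3*p^2 - 18*p + 40) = (p - 5)*(p + 2)*(p + 4)*(p^2 - 7*p + 10) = (p - 5)^2*(p + 2)*(p + 4)*(p - 2)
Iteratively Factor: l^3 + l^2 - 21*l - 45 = (l - 5)*(l^2 + 6*l + 9) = (l - 5)*(l + 3)*(l + 3)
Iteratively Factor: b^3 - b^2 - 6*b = (b)*(b^2 - b - 6) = b*(b + 2)*(b - 3)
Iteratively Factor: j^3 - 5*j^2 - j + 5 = (j - 5)*(j^2 - 1) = (j - 5)*(j - 1)*(j + 1)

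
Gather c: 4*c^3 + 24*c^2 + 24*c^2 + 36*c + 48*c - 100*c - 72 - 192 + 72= 4*c^3 + 48*c^2 - 16*c - 192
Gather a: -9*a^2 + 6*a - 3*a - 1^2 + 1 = -9*a^2 + 3*a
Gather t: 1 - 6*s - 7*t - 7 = -6*s - 7*t - 6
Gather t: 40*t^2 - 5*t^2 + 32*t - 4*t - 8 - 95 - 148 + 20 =35*t^2 + 28*t - 231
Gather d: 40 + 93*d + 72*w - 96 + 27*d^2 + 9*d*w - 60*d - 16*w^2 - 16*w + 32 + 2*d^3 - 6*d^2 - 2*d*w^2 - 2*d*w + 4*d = 2*d^3 + 21*d^2 + d*(-2*w^2 + 7*w + 37) - 16*w^2 + 56*w - 24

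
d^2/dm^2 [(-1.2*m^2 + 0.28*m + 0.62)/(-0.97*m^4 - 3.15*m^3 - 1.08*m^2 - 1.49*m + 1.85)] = (6.77448*m^8 + 18.838176*m^7 - 4.05604000000002*m^6 - 96.074388*m^5 - 70.913472*m^4 + 48.633712*m^3 - 40.344708*m^2 - 31.021164*m + 1.439916)/(0.912673*m^12 + 8.891505*m^11 + 31.922991*m^10 + 55.261338*m^9 + 57.637299*m^8 + 30.825549*m^7 - 28.564152*m^6 - 27.611277*m^5 - 41.418771*m^4 + 17.788454*m^3 - 1.232655*m^2 + 15.298575*m - 6.331625)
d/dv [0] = 0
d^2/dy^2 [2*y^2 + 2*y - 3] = 4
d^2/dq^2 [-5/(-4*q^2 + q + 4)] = 10*(16*q^2 - 4*q - (8*q - 1)^2 - 16)/(-4*q^2 + q + 4)^3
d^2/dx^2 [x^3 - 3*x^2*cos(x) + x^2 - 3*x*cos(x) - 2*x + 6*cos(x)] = 3*x^2*cos(x) + 12*x*sin(x) + 3*x*cos(x) + 6*x + 6*sin(x) - 12*cos(x) + 2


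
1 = 1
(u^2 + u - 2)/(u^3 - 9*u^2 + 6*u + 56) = (u - 1)/(u^2 - 11*u + 28)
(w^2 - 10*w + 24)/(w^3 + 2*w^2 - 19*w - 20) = (w - 6)/(w^2 + 6*w + 5)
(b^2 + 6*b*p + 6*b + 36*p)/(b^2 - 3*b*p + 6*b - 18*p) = (-b - 6*p)/(-b + 3*p)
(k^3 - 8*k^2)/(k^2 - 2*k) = k*(k - 8)/(k - 2)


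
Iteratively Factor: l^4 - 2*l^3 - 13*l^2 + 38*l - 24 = (l - 2)*(l^3 - 13*l + 12) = (l - 2)*(l - 1)*(l^2 + l - 12) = (l - 3)*(l - 2)*(l - 1)*(l + 4)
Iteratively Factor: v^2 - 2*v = (v - 2)*(v)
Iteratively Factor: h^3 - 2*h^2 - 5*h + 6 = (h - 3)*(h^2 + h - 2) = (h - 3)*(h + 2)*(h - 1)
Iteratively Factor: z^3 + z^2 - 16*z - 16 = (z + 4)*(z^2 - 3*z - 4) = (z - 4)*(z + 4)*(z + 1)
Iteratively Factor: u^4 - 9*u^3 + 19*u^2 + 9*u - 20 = (u - 1)*(u^3 - 8*u^2 + 11*u + 20) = (u - 1)*(u + 1)*(u^2 - 9*u + 20) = (u - 4)*(u - 1)*(u + 1)*(u - 5)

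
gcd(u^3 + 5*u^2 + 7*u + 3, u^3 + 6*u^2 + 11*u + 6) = u^2 + 4*u + 3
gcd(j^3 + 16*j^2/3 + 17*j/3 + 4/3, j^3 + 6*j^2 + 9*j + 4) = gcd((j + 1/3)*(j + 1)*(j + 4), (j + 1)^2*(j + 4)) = j^2 + 5*j + 4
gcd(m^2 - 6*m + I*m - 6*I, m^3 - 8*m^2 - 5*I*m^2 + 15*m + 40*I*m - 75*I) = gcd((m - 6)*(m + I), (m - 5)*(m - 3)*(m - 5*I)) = 1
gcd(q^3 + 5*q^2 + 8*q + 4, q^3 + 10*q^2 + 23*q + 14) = q^2 + 3*q + 2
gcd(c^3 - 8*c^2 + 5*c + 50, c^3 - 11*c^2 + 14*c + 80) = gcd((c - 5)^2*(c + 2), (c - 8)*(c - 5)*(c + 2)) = c^2 - 3*c - 10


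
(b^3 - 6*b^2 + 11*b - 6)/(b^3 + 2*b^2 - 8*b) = (b^2 - 4*b + 3)/(b*(b + 4))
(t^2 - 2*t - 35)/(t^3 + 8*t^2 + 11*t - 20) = (t - 7)/(t^2 + 3*t - 4)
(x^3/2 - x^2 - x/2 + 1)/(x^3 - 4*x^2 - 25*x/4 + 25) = 2*(x^3 - 2*x^2 - x + 2)/(4*x^3 - 16*x^2 - 25*x + 100)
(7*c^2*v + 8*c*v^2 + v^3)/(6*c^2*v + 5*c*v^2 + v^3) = (7*c^2 + 8*c*v + v^2)/(6*c^2 + 5*c*v + v^2)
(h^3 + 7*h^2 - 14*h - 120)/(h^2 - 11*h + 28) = (h^2 + 11*h + 30)/(h - 7)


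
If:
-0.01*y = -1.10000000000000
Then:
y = 110.00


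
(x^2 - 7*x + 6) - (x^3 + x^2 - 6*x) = -x^3 - x + 6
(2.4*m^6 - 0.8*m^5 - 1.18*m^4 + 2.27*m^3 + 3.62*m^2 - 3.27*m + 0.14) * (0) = 0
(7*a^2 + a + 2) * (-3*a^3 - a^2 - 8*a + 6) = -21*a^5 - 10*a^4 - 63*a^3 + 32*a^2 - 10*a + 12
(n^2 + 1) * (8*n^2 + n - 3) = 8*n^4 + n^3 + 5*n^2 + n - 3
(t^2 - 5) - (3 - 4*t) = t^2 + 4*t - 8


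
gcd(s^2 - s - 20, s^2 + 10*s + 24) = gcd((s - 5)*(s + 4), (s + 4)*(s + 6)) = s + 4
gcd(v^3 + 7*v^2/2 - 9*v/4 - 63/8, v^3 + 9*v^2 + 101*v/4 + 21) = v^2 + 5*v + 21/4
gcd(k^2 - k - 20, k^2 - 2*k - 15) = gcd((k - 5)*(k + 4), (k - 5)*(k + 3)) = k - 5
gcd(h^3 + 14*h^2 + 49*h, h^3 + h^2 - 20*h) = h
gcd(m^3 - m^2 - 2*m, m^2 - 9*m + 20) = 1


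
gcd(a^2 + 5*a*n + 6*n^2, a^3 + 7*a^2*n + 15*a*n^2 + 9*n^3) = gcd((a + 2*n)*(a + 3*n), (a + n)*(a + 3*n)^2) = a + 3*n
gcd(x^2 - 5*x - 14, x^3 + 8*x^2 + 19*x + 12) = 1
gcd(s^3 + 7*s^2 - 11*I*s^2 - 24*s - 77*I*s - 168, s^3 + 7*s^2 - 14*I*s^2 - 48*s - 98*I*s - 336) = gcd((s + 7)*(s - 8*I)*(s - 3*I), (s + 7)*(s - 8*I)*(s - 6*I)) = s^2 + s*(7 - 8*I) - 56*I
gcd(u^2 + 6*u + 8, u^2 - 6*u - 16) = u + 2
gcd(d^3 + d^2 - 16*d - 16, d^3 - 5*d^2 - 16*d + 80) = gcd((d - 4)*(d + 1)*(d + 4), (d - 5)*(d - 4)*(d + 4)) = d^2 - 16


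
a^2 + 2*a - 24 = (a - 4)*(a + 6)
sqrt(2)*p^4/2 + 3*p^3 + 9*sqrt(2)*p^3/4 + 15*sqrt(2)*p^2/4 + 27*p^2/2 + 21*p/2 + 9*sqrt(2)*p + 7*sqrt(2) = (p + 1)*(p + 7/2)*(p + 2*sqrt(2))*(sqrt(2)*p/2 + 1)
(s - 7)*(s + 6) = s^2 - s - 42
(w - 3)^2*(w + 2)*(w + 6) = w^4 + 2*w^3 - 27*w^2 + 108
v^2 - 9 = (v - 3)*(v + 3)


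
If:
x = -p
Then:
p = -x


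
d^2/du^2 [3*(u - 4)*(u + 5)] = 6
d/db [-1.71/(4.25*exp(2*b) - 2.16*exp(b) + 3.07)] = (14.535*exp(b) - 3.6936)*exp(b)/(4.25*exp(2*b) - 2.16*exp(b) + 3.07)^2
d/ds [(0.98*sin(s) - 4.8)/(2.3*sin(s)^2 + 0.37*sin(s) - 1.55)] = (-2.254*sin(s)^2 + 22.08*sin(s) + 0.257)*cos(s)/(5.29*sin(s)^4 + 1.702*sin(s)^3 - 6.9931*sin(s)^2 - 1.147*sin(s) + 2.4025)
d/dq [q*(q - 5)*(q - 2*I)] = 3*q^2 + q*(-10 - 4*I) + 10*I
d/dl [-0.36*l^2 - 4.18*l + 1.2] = -0.72*l - 4.18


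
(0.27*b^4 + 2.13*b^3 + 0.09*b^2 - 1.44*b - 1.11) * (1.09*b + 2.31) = 0.2943*b^5 + 2.9454*b^4 + 5.0184*b^3 - 1.3617*b^2 - 4.5363*b - 2.5641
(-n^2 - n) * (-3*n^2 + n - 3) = 3*n^4 + 2*n^3 + 2*n^2 + 3*n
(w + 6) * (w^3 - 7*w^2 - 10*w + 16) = w^4 - w^3 - 52*w^2 - 44*w + 96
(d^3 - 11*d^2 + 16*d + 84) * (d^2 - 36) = d^5 - 11*d^4 - 20*d^3 + 480*d^2 - 576*d - 3024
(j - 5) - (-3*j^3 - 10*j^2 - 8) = 3*j^3 + 10*j^2 + j + 3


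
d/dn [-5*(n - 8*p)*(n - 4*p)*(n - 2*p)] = -15*n^2 + 140*n*p - 280*p^2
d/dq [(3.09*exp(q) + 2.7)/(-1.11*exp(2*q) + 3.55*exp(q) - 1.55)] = (3.4299*exp(2*q) + 5.994*exp(q) - 14.3745)*exp(q)/(1.2321*exp(4*q) - 7.881*exp(3*q) + 16.0435*exp(2*q) - 11.005*exp(q) + 2.4025)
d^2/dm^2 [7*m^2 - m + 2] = 14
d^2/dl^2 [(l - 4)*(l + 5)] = 2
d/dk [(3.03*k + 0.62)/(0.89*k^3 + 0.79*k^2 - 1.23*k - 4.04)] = (2.6967*k^3 + 2.3937*k^2 - 3.7269*k - (3.03*k + 0.62)*(2.67*k^2 + 1.58*k - 1.23) - 12.2412)/(0.89*k^3 + 0.79*k^2 - 1.23*k - 4.04)^2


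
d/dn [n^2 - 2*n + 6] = 2*n - 2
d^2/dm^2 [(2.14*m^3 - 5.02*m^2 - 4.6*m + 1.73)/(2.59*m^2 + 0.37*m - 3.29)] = (-1.4210854715202e-14*m^5 - 15.0369479999999*m^3 - 202.655586*m^2 - 86.253762*m - 89.916444)/(17.373979*m^6 + 7.445991*m^5 - 65.145234*m^4 - 18.866189*m^3 + 82.752054*m^2 + 12.014751*m - 35.611289)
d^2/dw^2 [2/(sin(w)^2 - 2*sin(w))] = 4*(-2*sin(w) + 3 + 1/sin(w) - 6/sin(w)^2 + 4/sin(w)^3)/(sin(w) - 2)^3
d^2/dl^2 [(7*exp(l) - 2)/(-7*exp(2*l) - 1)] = (-343*exp(4*l) + 392*exp(3*l) + 294*exp(2*l) - 56*exp(l) - 7)*exp(l)/(343*exp(6*l) + 147*exp(4*l) + 21*exp(2*l) + 1)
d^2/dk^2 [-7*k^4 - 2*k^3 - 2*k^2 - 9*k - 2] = -84*k^2 - 12*k - 4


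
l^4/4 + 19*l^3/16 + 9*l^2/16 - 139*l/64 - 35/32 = (l/4 + 1/2)*(l - 5/4)*(l + 1/2)*(l + 7/2)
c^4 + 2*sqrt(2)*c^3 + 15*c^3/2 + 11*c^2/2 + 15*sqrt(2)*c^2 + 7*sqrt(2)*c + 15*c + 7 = (c + 1/2)*(c + 7)*(c + sqrt(2))^2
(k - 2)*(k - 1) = k^2 - 3*k + 2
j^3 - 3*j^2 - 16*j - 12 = (j - 6)*(j + 1)*(j + 2)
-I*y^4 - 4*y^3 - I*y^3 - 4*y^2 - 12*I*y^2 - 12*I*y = y*(y - 6*I)*(y + 2*I)*(-I*y - I)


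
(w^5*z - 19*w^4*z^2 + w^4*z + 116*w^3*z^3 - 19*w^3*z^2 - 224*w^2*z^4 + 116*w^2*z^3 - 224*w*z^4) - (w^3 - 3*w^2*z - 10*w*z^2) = w^5*z - 19*w^4*z^2 + w^4*z + 116*w^3*z^3 - 19*w^3*z^2 - w^3 - 224*w^2*z^4 + 116*w^2*z^3 + 3*w^2*z - 224*w*z^4 + 10*w*z^2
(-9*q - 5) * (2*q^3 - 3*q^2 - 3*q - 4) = -18*q^4 + 17*q^3 + 42*q^2 + 51*q + 20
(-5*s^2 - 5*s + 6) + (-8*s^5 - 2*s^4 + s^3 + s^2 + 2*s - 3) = -8*s^5 - 2*s^4 + s^3 - 4*s^2 - 3*s + 3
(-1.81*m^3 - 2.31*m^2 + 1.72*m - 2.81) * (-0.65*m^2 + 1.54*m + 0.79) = 1.1765*m^5 - 1.2859*m^4 - 6.1053*m^3 + 2.6504*m^2 - 2.9686*m - 2.2199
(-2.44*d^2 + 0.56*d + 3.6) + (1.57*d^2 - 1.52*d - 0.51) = -0.87*d^2 - 0.96*d + 3.09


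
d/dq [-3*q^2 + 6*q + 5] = 6 - 6*q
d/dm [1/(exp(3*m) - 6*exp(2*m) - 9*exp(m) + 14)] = 3*(-exp(2*m) + 4*exp(m) + 3)*exp(m)/(exp(3*m) - 6*exp(2*m) - 9*exp(m) + 14)^2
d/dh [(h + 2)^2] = 2*h + 4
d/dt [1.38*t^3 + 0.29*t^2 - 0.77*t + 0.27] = 4.14*t^2 + 0.58*t - 0.77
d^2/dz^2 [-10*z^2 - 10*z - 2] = -20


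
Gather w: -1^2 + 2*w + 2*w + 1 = 4*w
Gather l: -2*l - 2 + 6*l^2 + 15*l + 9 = 6*l^2 + 13*l + 7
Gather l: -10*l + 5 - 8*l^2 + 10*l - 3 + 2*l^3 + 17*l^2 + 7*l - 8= 2*l^3 + 9*l^2 + 7*l - 6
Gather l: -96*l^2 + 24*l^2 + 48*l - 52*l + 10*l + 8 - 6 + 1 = -72*l^2 + 6*l + 3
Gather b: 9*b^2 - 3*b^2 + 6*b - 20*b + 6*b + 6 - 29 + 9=6*b^2 - 8*b - 14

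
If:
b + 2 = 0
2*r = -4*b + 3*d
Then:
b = -2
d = 2*r/3 - 8/3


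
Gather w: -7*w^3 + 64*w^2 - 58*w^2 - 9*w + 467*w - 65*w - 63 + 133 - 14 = -7*w^3 + 6*w^2 + 393*w + 56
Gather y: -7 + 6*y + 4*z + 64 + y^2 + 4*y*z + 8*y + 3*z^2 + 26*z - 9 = y^2 + y*(4*z + 14) + 3*z^2 + 30*z + 48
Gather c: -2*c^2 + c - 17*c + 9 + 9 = -2*c^2 - 16*c + 18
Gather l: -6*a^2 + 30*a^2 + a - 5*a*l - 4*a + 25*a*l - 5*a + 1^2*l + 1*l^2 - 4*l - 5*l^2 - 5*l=24*a^2 - 8*a - 4*l^2 + l*(20*a - 8)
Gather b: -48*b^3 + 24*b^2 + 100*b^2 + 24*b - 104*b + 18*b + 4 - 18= -48*b^3 + 124*b^2 - 62*b - 14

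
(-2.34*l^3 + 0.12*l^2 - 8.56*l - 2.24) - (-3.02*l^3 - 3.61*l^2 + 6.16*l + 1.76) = 0.68*l^3 + 3.73*l^2 - 14.72*l - 4.0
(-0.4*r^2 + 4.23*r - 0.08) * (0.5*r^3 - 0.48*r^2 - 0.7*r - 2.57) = -0.2*r^5 + 2.307*r^4 - 1.7904*r^3 - 1.8946*r^2 - 10.8151*r + 0.2056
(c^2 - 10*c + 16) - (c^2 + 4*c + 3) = 13 - 14*c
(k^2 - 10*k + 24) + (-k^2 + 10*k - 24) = 0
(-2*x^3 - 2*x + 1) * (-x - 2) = 2*x^4 + 4*x^3 + 2*x^2 + 3*x - 2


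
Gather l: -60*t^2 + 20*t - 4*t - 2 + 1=-60*t^2 + 16*t - 1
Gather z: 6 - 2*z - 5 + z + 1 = 2 - z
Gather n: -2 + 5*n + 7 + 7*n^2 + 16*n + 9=7*n^2 + 21*n + 14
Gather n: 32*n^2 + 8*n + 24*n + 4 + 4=32*n^2 + 32*n + 8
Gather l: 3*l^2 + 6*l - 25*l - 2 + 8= 3*l^2 - 19*l + 6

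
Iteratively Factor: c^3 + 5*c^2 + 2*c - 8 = (c + 4)*(c^2 + c - 2) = (c - 1)*(c + 4)*(c + 2)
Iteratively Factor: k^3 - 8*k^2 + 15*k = (k - 5)*(k^2 - 3*k) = (k - 5)*(k - 3)*(k)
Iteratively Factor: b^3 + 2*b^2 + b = (b + 1)*(b^2 + b) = b*(b + 1)*(b + 1)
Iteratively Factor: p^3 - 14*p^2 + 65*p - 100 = (p - 4)*(p^2 - 10*p + 25) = (p - 5)*(p - 4)*(p - 5)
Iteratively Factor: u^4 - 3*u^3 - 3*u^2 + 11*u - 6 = (u - 3)*(u^3 - 3*u + 2) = (u - 3)*(u - 1)*(u^2 + u - 2) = (u - 3)*(u - 1)^2*(u + 2)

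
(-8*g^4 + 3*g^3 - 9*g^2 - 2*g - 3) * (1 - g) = 8*g^5 - 11*g^4 + 12*g^3 - 7*g^2 + g - 3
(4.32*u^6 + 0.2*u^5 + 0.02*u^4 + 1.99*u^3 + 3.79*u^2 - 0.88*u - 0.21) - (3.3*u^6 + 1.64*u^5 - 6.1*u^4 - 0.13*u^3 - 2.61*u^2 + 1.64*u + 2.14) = 1.02*u^6 - 1.44*u^5 + 6.12*u^4 + 2.12*u^3 + 6.4*u^2 - 2.52*u - 2.35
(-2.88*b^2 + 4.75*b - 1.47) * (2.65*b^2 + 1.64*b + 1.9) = -7.632*b^4 + 7.8643*b^3 - 1.5775*b^2 + 6.6142*b - 2.793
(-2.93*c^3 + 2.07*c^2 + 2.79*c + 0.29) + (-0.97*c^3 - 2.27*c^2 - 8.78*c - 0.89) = -3.9*c^3 - 0.2*c^2 - 5.99*c - 0.6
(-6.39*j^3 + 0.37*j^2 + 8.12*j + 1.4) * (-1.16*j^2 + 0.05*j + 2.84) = 7.4124*j^5 - 0.7487*j^4 - 27.5483*j^3 - 0.1672*j^2 + 23.1308*j + 3.976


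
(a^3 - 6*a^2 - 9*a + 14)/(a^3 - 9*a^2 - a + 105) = (a^2 + a - 2)/(a^2 - 2*a - 15)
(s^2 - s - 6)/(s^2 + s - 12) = (s + 2)/(s + 4)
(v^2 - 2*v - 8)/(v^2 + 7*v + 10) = (v - 4)/(v + 5)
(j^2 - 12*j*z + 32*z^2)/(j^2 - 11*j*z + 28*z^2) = (-j + 8*z)/(-j + 7*z)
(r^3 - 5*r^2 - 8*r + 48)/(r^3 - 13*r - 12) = (r - 4)/(r + 1)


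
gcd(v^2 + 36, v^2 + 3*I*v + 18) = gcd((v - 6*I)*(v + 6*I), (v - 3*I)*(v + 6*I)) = v + 6*I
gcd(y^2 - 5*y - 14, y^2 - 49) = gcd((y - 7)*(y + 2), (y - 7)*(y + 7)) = y - 7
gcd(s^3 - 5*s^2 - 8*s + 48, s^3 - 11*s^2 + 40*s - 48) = s^2 - 8*s + 16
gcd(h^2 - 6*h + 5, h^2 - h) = h - 1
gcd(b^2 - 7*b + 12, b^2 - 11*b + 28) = b - 4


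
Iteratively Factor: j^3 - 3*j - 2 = (j - 2)*(j^2 + 2*j + 1) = (j - 2)*(j + 1)*(j + 1)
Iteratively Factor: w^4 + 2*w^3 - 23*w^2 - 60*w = (w - 5)*(w^3 + 7*w^2 + 12*w) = (w - 5)*(w + 3)*(w^2 + 4*w) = (w - 5)*(w + 3)*(w + 4)*(w)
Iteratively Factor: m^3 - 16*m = (m - 4)*(m^2 + 4*m) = m*(m - 4)*(m + 4)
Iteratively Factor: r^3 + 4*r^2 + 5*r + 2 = (r + 1)*(r^2 + 3*r + 2) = (r + 1)^2*(r + 2)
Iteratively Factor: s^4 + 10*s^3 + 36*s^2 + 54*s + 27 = (s + 3)*(s^3 + 7*s^2 + 15*s + 9) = (s + 3)^2*(s^2 + 4*s + 3) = (s + 1)*(s + 3)^2*(s + 3)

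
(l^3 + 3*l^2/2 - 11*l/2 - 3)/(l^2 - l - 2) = (2*l^2 + 7*l + 3)/(2*(l + 1))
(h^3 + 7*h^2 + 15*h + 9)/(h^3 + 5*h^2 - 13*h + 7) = (h^3 + 7*h^2 + 15*h + 9)/(h^3 + 5*h^2 - 13*h + 7)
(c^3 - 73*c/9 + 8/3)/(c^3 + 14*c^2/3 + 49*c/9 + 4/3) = (9*c^2 - 27*c + 8)/(9*c^2 + 15*c + 4)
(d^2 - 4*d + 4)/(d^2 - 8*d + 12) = (d - 2)/(d - 6)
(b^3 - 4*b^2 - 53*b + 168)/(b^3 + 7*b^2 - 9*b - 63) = (b - 8)/(b + 3)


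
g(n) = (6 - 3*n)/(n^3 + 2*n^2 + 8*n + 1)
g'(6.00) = 0.01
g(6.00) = -0.04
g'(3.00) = -0.01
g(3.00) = -0.04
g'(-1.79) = -0.51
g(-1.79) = -0.90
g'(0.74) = -1.03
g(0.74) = 0.45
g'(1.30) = -0.31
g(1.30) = 0.12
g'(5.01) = 0.01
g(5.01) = -0.04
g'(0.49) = -2.13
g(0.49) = 0.82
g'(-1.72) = -0.53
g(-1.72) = -0.94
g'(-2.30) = -0.37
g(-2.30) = -0.68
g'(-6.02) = -0.04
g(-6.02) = -0.12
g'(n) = (6 - 3*n)*(-3*n^2 - 4*n - 8)/(n^3 + 2*n^2 + 8*n + 1)^2 - 3/(n^3 + 2*n^2 + 8*n + 1)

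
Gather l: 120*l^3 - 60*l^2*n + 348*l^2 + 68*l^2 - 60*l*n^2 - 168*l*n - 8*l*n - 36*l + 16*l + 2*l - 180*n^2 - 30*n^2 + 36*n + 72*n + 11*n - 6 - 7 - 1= 120*l^3 + l^2*(416 - 60*n) + l*(-60*n^2 - 176*n - 18) - 210*n^2 + 119*n - 14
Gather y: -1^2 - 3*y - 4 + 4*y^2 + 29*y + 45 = 4*y^2 + 26*y + 40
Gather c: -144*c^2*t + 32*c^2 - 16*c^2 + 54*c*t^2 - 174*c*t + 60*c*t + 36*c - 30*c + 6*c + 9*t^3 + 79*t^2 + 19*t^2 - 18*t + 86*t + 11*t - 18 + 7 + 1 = c^2*(16 - 144*t) + c*(54*t^2 - 114*t + 12) + 9*t^3 + 98*t^2 + 79*t - 10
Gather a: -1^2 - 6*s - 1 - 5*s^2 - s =-5*s^2 - 7*s - 2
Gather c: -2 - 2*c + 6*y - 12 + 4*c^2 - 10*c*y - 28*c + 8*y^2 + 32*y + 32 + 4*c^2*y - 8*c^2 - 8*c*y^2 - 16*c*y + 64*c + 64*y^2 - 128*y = c^2*(4*y - 4) + c*(-8*y^2 - 26*y + 34) + 72*y^2 - 90*y + 18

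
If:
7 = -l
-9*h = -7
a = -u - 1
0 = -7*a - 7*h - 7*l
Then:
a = 56/9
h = 7/9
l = -7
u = -65/9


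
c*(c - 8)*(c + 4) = c^3 - 4*c^2 - 32*c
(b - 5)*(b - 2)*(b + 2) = b^3 - 5*b^2 - 4*b + 20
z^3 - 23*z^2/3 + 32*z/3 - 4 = (z - 6)*(z - 1)*(z - 2/3)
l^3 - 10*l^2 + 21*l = l*(l - 7)*(l - 3)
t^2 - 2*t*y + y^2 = (t - y)^2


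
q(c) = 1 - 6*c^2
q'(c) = -12*c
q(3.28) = -63.55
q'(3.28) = -39.36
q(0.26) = 0.59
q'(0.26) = -3.12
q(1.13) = -6.66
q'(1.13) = -13.56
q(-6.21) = -230.38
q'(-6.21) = 74.52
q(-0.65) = -1.54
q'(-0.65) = 7.80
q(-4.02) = -95.96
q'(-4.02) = 48.24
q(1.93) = -21.35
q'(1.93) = -23.16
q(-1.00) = -5.00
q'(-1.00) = 12.00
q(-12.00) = -863.00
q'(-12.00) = 144.00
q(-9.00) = -485.00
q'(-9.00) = 108.00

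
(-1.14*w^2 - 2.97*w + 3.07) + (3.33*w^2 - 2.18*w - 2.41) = 2.19*w^2 - 5.15*w + 0.66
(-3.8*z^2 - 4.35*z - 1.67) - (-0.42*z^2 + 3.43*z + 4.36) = -3.38*z^2 - 7.78*z - 6.03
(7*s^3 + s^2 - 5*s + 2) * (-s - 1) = -7*s^4 - 8*s^3 + 4*s^2 + 3*s - 2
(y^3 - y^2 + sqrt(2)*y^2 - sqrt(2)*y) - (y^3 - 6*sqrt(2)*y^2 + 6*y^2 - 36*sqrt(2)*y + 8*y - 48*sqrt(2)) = -7*y^2 + 7*sqrt(2)*y^2 - 8*y + 35*sqrt(2)*y + 48*sqrt(2)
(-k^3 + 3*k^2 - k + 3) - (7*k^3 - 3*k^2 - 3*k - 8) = -8*k^3 + 6*k^2 + 2*k + 11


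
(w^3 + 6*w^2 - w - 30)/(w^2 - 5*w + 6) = (w^2 + 8*w + 15)/(w - 3)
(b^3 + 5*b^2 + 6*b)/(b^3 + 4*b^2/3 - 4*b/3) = 3*(b + 3)/(3*b - 2)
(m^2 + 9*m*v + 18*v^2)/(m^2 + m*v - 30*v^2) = (-m - 3*v)/(-m + 5*v)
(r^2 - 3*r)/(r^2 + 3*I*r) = (r - 3)/(r + 3*I)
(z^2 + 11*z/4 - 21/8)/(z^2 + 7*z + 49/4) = (4*z - 3)/(2*(2*z + 7))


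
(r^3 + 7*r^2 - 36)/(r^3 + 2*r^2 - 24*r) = (r^2 + r - 6)/(r*(r - 4))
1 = 1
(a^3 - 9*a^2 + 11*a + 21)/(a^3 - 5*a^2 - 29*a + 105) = (a + 1)/(a + 5)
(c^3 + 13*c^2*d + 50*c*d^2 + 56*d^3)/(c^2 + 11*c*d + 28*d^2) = c + 2*d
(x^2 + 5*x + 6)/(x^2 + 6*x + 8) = (x + 3)/(x + 4)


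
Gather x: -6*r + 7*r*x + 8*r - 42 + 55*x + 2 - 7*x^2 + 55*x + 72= 2*r - 7*x^2 + x*(7*r + 110) + 32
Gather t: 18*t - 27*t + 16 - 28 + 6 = -9*t - 6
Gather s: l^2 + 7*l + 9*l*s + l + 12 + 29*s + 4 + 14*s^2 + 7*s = l^2 + 8*l + 14*s^2 + s*(9*l + 36) + 16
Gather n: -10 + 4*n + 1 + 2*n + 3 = 6*n - 6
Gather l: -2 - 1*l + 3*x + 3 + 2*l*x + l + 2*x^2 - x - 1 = 2*l*x + 2*x^2 + 2*x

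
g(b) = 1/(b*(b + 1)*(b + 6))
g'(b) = -1/(b*(b + 1)*(b + 6)^2) - 1/(b*(b + 1)^2*(b + 6)) - 1/(b^2*(b + 1)*(b + 6)) = (-b*(b + 1) - b*(b + 6) - (b + 1)*(b + 6))/(b^2*(b + 1)^2*(b + 6)^2)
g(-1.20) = 0.87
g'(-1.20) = 4.88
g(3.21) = 0.01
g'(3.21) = -0.01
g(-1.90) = 0.14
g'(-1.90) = 0.20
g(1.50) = 0.04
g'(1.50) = -0.04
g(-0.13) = -1.51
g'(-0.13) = -9.60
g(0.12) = 1.22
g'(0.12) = -11.42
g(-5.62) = 0.10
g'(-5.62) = -0.23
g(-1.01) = 19.84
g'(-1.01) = 1999.84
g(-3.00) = 0.06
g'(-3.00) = 0.03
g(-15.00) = 0.00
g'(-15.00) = 0.00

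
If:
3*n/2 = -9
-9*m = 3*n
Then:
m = 2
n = -6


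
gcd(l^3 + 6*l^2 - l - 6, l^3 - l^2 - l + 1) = l^2 - 1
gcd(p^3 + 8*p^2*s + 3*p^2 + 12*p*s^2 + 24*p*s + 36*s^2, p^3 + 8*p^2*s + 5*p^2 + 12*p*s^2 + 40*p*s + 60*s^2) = p^2 + 8*p*s + 12*s^2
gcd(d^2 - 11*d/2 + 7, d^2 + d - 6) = d - 2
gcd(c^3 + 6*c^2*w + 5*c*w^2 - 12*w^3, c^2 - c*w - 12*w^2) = c + 3*w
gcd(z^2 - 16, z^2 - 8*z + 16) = z - 4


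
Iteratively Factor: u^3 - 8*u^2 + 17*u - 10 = (u - 5)*(u^2 - 3*u + 2) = (u - 5)*(u - 2)*(u - 1)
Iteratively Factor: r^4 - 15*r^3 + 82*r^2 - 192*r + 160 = (r - 5)*(r^3 - 10*r^2 + 32*r - 32) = (r - 5)*(r - 4)*(r^2 - 6*r + 8) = (r - 5)*(r - 4)*(r - 2)*(r - 4)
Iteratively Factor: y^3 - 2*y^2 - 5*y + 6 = (y - 3)*(y^2 + y - 2) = (y - 3)*(y + 2)*(y - 1)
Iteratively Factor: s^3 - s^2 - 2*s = (s - 2)*(s^2 + s) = (s - 2)*(s + 1)*(s)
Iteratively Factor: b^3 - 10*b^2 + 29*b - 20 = (b - 1)*(b^2 - 9*b + 20) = (b - 5)*(b - 1)*(b - 4)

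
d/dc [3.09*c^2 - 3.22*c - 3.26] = 6.18*c - 3.22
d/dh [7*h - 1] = 7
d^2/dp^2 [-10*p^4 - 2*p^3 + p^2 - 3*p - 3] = -120*p^2 - 12*p + 2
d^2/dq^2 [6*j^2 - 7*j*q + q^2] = 2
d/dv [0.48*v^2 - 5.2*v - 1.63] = 0.96*v - 5.2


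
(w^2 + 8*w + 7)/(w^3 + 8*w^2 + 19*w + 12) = (w + 7)/(w^2 + 7*w + 12)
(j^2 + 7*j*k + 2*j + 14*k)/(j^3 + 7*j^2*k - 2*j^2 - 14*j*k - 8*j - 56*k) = 1/(j - 4)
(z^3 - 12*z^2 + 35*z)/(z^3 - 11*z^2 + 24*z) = (z^2 - 12*z + 35)/(z^2 - 11*z + 24)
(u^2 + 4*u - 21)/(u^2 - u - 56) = (u - 3)/(u - 8)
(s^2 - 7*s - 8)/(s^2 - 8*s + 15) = (s^2 - 7*s - 8)/(s^2 - 8*s + 15)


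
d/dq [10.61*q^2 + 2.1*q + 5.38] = 21.22*q + 2.1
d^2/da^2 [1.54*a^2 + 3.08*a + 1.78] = 3.08000000000000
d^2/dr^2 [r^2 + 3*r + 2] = 2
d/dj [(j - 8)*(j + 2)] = 2*j - 6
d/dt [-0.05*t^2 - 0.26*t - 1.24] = -0.1*t - 0.26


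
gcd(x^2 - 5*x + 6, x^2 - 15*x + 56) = 1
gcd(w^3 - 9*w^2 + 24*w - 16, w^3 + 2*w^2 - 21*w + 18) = w - 1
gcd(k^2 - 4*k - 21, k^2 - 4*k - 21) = k^2 - 4*k - 21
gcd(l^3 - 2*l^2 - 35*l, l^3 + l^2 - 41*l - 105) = l^2 - 2*l - 35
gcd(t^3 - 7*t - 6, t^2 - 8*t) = 1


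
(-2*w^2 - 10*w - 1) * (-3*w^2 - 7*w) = 6*w^4 + 44*w^3 + 73*w^2 + 7*w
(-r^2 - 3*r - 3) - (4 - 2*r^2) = r^2 - 3*r - 7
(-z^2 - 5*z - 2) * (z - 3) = -z^3 - 2*z^2 + 13*z + 6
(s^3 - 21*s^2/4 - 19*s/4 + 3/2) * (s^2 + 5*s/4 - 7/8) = s^5 - 4*s^4 - 195*s^3/16 + 5*s^2/32 + 193*s/32 - 21/16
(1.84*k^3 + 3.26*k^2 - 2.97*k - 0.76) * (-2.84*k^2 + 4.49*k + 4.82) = -5.2256*k^5 - 0.996799999999997*k^4 + 31.941*k^3 + 4.5363*k^2 - 17.7278*k - 3.6632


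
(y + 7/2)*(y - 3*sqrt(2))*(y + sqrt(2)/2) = y^3 - 5*sqrt(2)*y^2/2 + 7*y^2/2 - 35*sqrt(2)*y/4 - 3*y - 21/2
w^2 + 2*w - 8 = (w - 2)*(w + 4)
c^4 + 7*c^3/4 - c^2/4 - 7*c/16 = c*(c - 1/2)*(c + 1/2)*(c + 7/4)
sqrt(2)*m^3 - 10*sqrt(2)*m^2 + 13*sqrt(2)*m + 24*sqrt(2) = (m - 8)*(m - 3)*(sqrt(2)*m + sqrt(2))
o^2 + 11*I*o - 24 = (o + 3*I)*(o + 8*I)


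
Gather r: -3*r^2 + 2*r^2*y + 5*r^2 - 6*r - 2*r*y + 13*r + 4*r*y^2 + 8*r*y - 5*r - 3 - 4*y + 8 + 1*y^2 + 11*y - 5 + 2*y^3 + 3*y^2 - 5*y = r^2*(2*y + 2) + r*(4*y^2 + 6*y + 2) + 2*y^3 + 4*y^2 + 2*y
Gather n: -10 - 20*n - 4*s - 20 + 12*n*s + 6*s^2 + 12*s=n*(12*s - 20) + 6*s^2 + 8*s - 30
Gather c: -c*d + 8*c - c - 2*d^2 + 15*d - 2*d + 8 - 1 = c*(7 - d) - 2*d^2 + 13*d + 7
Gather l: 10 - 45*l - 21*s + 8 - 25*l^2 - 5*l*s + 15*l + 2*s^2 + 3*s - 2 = -25*l^2 + l*(-5*s - 30) + 2*s^2 - 18*s + 16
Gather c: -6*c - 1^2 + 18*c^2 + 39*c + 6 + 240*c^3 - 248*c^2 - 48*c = 240*c^3 - 230*c^2 - 15*c + 5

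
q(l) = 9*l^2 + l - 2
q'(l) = 18*l + 1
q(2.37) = 50.92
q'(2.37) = 43.66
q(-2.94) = 72.85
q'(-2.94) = -51.92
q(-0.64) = 1.05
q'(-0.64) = -10.52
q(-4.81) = 201.41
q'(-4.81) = -85.58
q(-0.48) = -0.41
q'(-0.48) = -7.64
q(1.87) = 31.34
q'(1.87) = 34.66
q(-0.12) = -1.99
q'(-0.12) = -1.16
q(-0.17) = -1.91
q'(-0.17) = -2.06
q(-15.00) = 2008.00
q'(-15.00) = -269.00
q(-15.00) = 2008.00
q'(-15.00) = -269.00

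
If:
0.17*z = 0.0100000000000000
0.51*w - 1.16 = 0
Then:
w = 2.27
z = 0.06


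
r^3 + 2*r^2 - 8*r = r*(r - 2)*(r + 4)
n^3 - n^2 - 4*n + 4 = (n - 2)*(n - 1)*(n + 2)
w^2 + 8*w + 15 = (w + 3)*(w + 5)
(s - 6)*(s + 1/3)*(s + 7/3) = s^3 - 10*s^2/3 - 137*s/9 - 14/3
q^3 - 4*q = q*(q - 2)*(q + 2)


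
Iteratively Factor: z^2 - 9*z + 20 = (z - 4)*(z - 5)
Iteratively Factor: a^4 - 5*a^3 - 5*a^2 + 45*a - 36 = (a - 4)*(a^3 - a^2 - 9*a + 9) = (a - 4)*(a + 3)*(a^2 - 4*a + 3) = (a - 4)*(a - 3)*(a + 3)*(a - 1)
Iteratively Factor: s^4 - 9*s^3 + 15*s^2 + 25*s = (s + 1)*(s^3 - 10*s^2 + 25*s) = (s - 5)*(s + 1)*(s^2 - 5*s) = (s - 5)^2*(s + 1)*(s)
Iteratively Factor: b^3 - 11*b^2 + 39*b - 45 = (b - 3)*(b^2 - 8*b + 15) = (b - 3)^2*(b - 5)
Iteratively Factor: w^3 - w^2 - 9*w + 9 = (w + 3)*(w^2 - 4*w + 3) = (w - 1)*(w + 3)*(w - 3)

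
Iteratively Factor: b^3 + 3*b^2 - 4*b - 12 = (b + 2)*(b^2 + b - 6) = (b + 2)*(b + 3)*(b - 2)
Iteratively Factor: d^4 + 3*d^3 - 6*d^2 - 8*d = (d + 1)*(d^3 + 2*d^2 - 8*d) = (d - 2)*(d + 1)*(d^2 + 4*d) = d*(d - 2)*(d + 1)*(d + 4)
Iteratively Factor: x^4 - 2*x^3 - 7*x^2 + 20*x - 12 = (x - 1)*(x^3 - x^2 - 8*x + 12) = (x - 2)*(x - 1)*(x^2 + x - 6) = (x - 2)^2*(x - 1)*(x + 3)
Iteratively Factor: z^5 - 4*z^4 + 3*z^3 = (z)*(z^4 - 4*z^3 + 3*z^2) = z^2*(z^3 - 4*z^2 + 3*z) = z^2*(z - 3)*(z^2 - z) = z^2*(z - 3)*(z - 1)*(z)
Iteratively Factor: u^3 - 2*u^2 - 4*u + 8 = (u + 2)*(u^2 - 4*u + 4) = (u - 2)*(u + 2)*(u - 2)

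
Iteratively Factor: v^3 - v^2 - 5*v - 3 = (v + 1)*(v^2 - 2*v - 3) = (v + 1)^2*(v - 3)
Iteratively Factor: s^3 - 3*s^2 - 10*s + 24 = (s - 2)*(s^2 - s - 12) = (s - 2)*(s + 3)*(s - 4)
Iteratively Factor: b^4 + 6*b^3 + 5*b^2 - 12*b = (b - 1)*(b^3 + 7*b^2 + 12*b) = (b - 1)*(b + 4)*(b^2 + 3*b) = b*(b - 1)*(b + 4)*(b + 3)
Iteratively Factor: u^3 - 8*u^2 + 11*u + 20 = (u - 4)*(u^2 - 4*u - 5) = (u - 4)*(u + 1)*(u - 5)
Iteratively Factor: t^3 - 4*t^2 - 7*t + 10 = (t - 5)*(t^2 + t - 2) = (t - 5)*(t - 1)*(t + 2)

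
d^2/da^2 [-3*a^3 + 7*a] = -18*a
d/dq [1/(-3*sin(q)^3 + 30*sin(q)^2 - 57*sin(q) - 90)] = (3*sin(q)^2 - 20*sin(q) + 19)*cos(q)/(3*(sin(q)^3 - 10*sin(q)^2 + 19*sin(q) + 30)^2)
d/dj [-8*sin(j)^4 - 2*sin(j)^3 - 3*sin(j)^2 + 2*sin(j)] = 2*(-16*sin(j)^3 - 3*sin(j)^2 - 3*sin(j) + 1)*cos(j)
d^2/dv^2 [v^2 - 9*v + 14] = 2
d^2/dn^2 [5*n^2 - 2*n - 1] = 10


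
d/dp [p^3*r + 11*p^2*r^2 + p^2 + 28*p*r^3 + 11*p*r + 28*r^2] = 3*p^2*r + 22*p*r^2 + 2*p + 28*r^3 + 11*r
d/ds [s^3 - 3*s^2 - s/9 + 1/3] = 3*s^2 - 6*s - 1/9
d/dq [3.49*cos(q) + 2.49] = -3.49*sin(q)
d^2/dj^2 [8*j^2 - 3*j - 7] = 16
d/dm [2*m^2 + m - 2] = 4*m + 1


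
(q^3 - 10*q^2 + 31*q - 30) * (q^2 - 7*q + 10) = q^5 - 17*q^4 + 111*q^3 - 347*q^2 + 520*q - 300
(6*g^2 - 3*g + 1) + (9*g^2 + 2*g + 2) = 15*g^2 - g + 3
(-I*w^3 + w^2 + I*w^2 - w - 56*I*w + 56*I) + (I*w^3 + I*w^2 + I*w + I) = w^2 + 2*I*w^2 - w - 55*I*w + 57*I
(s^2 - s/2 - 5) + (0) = s^2 - s/2 - 5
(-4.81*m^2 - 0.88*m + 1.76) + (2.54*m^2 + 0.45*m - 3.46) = -2.27*m^2 - 0.43*m - 1.7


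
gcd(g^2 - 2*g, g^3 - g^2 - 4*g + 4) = g - 2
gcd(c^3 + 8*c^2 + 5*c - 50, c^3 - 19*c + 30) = c^2 + 3*c - 10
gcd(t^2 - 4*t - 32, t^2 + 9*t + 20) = t + 4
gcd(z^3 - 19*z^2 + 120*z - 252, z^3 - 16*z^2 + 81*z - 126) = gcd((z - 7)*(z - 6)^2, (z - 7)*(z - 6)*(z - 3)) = z^2 - 13*z + 42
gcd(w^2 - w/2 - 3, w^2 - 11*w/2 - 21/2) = w + 3/2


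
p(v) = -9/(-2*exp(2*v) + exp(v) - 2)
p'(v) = -9*(4*exp(2*v) - exp(v))/(-2*exp(2*v) + exp(v) - 2)^2 = (9 - 36*exp(v))*exp(v)/(2*exp(2*v) - exp(v) + 2)^2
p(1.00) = 0.64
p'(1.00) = -1.22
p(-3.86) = 4.55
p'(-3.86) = 0.04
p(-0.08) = 3.24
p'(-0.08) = -2.89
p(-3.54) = 4.56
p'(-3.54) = 0.06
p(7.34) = 0.00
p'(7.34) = -0.00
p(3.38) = 0.01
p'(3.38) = -0.01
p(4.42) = 0.00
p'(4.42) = -0.00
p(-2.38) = 4.68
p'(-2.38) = 0.14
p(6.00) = 0.00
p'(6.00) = 0.00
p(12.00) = 0.00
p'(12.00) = 0.00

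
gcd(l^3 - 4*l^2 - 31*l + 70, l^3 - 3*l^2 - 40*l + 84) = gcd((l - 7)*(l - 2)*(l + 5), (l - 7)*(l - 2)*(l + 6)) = l^2 - 9*l + 14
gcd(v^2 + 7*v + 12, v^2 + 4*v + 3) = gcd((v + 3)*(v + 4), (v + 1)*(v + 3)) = v + 3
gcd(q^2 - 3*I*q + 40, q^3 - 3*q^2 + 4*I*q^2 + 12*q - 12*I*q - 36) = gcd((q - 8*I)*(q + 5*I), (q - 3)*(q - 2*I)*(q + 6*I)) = 1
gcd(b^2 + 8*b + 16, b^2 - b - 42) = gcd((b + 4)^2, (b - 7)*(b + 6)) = 1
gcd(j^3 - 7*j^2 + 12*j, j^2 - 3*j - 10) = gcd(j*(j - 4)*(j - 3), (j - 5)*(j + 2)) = 1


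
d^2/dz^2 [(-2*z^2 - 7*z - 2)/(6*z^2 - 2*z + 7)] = 12*(-46*z^3 + 6*z^2 + 159*z - 20)/(216*z^6 - 216*z^5 + 828*z^4 - 512*z^3 + 966*z^2 - 294*z + 343)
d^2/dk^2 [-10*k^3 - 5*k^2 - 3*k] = -60*k - 10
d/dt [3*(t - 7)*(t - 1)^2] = 9*(t - 5)*(t - 1)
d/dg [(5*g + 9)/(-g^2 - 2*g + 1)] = (5*g^2 + 18*g + 23)/(g^4 + 4*g^3 + 2*g^2 - 4*g + 1)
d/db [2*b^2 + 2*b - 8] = 4*b + 2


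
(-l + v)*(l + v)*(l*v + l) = -l^3*v - l^3 + l*v^3 + l*v^2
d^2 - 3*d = d*(d - 3)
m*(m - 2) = m^2 - 2*m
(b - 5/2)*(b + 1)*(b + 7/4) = b^3 + b^2/4 - 41*b/8 - 35/8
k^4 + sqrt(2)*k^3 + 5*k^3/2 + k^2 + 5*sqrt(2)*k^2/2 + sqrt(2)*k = k*(k + 1/2)*(k + 2)*(k + sqrt(2))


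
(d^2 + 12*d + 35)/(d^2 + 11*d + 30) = (d + 7)/(d + 6)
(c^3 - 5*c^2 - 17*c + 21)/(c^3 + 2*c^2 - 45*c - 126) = (c - 1)/(c + 6)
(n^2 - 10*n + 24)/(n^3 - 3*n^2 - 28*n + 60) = (n - 4)/(n^2 + 3*n - 10)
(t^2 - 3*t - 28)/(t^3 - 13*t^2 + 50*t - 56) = (t + 4)/(t^2 - 6*t + 8)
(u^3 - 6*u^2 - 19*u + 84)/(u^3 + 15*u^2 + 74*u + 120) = (u^2 - 10*u + 21)/(u^2 + 11*u + 30)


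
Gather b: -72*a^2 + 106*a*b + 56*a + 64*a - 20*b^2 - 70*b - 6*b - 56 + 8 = -72*a^2 + 120*a - 20*b^2 + b*(106*a - 76) - 48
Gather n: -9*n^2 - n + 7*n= -9*n^2 + 6*n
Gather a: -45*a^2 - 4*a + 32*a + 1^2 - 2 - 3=-45*a^2 + 28*a - 4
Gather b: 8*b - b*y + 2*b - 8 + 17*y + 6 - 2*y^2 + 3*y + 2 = b*(10 - y) - 2*y^2 + 20*y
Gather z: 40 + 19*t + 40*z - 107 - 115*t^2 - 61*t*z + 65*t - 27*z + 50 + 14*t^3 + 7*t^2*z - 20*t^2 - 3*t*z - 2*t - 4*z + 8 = 14*t^3 - 135*t^2 + 82*t + z*(7*t^2 - 64*t + 9) - 9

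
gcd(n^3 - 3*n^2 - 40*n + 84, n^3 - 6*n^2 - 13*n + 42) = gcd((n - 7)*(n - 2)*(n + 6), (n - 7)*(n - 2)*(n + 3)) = n^2 - 9*n + 14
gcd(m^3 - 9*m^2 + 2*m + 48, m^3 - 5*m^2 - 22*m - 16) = m^2 - 6*m - 16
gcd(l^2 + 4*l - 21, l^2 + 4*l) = 1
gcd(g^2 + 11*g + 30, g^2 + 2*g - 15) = g + 5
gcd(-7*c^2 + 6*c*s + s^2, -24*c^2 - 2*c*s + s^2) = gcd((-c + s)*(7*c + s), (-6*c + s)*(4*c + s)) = 1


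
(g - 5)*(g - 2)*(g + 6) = g^3 - g^2 - 32*g + 60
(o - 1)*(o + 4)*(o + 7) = o^3 + 10*o^2 + 17*o - 28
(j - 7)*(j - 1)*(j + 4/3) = j^3 - 20*j^2/3 - 11*j/3 + 28/3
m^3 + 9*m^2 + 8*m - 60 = (m - 2)*(m + 5)*(m + 6)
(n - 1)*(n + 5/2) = n^2 + 3*n/2 - 5/2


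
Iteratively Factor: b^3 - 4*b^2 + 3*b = (b)*(b^2 - 4*b + 3) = b*(b - 3)*(b - 1)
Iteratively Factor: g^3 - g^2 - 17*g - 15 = (g - 5)*(g^2 + 4*g + 3) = (g - 5)*(g + 3)*(g + 1)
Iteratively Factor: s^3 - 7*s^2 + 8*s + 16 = (s + 1)*(s^2 - 8*s + 16) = (s - 4)*(s + 1)*(s - 4)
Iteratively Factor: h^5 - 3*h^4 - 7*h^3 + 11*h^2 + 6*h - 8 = (h - 1)*(h^4 - 2*h^3 - 9*h^2 + 2*h + 8) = (h - 1)^2*(h^3 - h^2 - 10*h - 8) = (h - 4)*(h - 1)^2*(h^2 + 3*h + 2) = (h - 4)*(h - 1)^2*(h + 2)*(h + 1)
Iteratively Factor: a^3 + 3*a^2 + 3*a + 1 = (a + 1)*(a^2 + 2*a + 1) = (a + 1)^2*(a + 1)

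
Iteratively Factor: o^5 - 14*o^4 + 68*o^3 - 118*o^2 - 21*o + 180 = (o - 3)*(o^4 - 11*o^3 + 35*o^2 - 13*o - 60) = (o - 5)*(o - 3)*(o^3 - 6*o^2 + 5*o + 12) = (o - 5)*(o - 4)*(o - 3)*(o^2 - 2*o - 3) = (o - 5)*(o - 4)*(o - 3)^2*(o + 1)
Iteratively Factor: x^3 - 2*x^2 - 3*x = (x + 1)*(x^2 - 3*x) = x*(x + 1)*(x - 3)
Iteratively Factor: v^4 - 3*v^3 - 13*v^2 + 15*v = (v)*(v^3 - 3*v^2 - 13*v + 15) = v*(v - 1)*(v^2 - 2*v - 15) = v*(v - 1)*(v + 3)*(v - 5)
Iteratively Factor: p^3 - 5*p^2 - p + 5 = (p - 1)*(p^2 - 4*p - 5) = (p - 1)*(p + 1)*(p - 5)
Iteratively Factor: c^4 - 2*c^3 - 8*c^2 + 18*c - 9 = (c - 1)*(c^3 - c^2 - 9*c + 9) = (c - 3)*(c - 1)*(c^2 + 2*c - 3) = (c - 3)*(c - 1)^2*(c + 3)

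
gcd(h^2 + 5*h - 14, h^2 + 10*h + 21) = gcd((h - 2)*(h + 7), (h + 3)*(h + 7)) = h + 7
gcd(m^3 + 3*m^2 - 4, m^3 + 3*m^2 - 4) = m^3 + 3*m^2 - 4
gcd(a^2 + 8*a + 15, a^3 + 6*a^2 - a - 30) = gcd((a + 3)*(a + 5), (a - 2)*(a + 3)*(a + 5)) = a^2 + 8*a + 15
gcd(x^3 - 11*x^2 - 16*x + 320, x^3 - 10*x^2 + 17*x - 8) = x - 8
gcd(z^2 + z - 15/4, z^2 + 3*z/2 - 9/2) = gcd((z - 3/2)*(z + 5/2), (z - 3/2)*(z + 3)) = z - 3/2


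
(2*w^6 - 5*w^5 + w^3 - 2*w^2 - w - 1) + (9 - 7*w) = 2*w^6 - 5*w^5 + w^3 - 2*w^2 - 8*w + 8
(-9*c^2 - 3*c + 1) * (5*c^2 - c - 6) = -45*c^4 - 6*c^3 + 62*c^2 + 17*c - 6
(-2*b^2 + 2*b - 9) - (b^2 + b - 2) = -3*b^2 + b - 7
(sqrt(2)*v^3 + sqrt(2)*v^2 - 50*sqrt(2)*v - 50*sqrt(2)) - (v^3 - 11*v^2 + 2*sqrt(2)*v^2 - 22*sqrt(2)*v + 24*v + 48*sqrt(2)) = -v^3 + sqrt(2)*v^3 - sqrt(2)*v^2 + 11*v^2 - 28*sqrt(2)*v - 24*v - 98*sqrt(2)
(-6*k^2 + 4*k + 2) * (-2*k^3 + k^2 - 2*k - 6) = 12*k^5 - 14*k^4 + 12*k^3 + 30*k^2 - 28*k - 12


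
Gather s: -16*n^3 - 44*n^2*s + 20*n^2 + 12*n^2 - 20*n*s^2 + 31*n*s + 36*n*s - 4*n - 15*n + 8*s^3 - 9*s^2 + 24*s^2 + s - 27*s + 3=-16*n^3 + 32*n^2 - 19*n + 8*s^3 + s^2*(15 - 20*n) + s*(-44*n^2 + 67*n - 26) + 3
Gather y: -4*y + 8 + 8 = 16 - 4*y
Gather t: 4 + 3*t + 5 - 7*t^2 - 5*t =-7*t^2 - 2*t + 9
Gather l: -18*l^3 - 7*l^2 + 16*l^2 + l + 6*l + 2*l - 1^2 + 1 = -18*l^3 + 9*l^2 + 9*l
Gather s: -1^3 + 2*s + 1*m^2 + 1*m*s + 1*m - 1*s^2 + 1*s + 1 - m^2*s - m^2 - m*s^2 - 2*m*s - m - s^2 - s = s^2*(-m - 2) + s*(-m^2 - m + 2)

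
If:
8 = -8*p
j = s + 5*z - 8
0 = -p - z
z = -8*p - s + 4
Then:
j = 8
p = -1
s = 11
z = 1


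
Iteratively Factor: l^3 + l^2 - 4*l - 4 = (l + 1)*(l^2 - 4) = (l + 1)*(l + 2)*(l - 2)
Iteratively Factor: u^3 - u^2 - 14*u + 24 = (u - 2)*(u^2 + u - 12) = (u - 3)*(u - 2)*(u + 4)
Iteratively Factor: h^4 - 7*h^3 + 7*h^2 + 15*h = (h)*(h^3 - 7*h^2 + 7*h + 15) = h*(h + 1)*(h^2 - 8*h + 15) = h*(h - 5)*(h + 1)*(h - 3)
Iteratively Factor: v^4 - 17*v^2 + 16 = (v - 1)*(v^3 + v^2 - 16*v - 16) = (v - 1)*(v + 4)*(v^2 - 3*v - 4) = (v - 4)*(v - 1)*(v + 4)*(v + 1)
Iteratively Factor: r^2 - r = (r)*(r - 1)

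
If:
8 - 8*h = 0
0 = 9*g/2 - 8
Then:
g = 16/9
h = 1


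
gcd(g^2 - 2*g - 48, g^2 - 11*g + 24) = g - 8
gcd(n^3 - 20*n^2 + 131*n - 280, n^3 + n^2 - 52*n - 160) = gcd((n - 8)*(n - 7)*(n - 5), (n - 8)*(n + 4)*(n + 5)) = n - 8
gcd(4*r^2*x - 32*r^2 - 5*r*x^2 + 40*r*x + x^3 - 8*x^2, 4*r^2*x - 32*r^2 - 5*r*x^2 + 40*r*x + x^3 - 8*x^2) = 4*r^2*x - 32*r^2 - 5*r*x^2 + 40*r*x + x^3 - 8*x^2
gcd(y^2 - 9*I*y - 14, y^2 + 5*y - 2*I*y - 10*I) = y - 2*I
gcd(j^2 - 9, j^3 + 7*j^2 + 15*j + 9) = j + 3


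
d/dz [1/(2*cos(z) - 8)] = sin(z)/(2*(cos(z) - 4)^2)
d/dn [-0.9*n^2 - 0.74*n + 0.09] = -1.8*n - 0.74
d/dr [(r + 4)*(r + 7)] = 2*r + 11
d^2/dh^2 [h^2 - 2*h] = 2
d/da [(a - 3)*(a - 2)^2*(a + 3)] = 4*a^3 - 12*a^2 - 10*a + 36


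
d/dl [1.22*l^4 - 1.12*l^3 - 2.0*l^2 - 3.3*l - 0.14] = 4.88*l^3 - 3.36*l^2 - 4.0*l - 3.3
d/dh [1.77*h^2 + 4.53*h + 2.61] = 3.54*h + 4.53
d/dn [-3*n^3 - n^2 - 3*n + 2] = -9*n^2 - 2*n - 3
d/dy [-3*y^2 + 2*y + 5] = 2 - 6*y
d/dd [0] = 0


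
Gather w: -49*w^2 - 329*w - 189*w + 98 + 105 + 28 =-49*w^2 - 518*w + 231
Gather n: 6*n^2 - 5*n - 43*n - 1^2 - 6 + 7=6*n^2 - 48*n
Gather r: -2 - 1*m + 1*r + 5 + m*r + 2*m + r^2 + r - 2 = m + r^2 + r*(m + 2) + 1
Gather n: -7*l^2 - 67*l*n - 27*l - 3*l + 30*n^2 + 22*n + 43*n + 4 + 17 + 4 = -7*l^2 - 30*l + 30*n^2 + n*(65 - 67*l) + 25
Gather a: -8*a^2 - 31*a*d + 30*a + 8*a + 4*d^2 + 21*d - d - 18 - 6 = -8*a^2 + a*(38 - 31*d) + 4*d^2 + 20*d - 24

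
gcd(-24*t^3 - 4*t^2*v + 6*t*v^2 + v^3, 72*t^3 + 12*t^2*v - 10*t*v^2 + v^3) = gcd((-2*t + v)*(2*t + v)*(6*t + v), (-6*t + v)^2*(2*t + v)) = 2*t + v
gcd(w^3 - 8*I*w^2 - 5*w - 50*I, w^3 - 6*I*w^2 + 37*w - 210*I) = w - 5*I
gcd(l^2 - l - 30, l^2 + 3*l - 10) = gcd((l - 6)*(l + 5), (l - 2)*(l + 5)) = l + 5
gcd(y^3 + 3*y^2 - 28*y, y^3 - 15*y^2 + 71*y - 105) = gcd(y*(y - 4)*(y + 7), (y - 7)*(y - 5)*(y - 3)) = 1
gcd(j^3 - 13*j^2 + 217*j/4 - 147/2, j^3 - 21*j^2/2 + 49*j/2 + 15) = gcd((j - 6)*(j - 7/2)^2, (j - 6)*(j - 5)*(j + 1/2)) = j - 6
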